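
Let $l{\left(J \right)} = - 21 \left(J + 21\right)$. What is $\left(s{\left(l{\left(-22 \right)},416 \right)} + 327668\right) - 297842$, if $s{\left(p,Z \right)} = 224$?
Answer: $30050$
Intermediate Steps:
$l{\left(J \right)} = -441 - 21 J$ ($l{\left(J \right)} = - 21 \left(21 + J\right) = -441 - 21 J$)
$\left(s{\left(l{\left(-22 \right)},416 \right)} + 327668\right) - 297842 = \left(224 + 327668\right) - 297842 = 327892 - 297842 = 30050$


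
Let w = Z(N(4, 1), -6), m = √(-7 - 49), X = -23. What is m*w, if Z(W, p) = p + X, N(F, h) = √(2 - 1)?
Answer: -58*I*√14 ≈ -217.02*I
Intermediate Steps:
N(F, h) = 1 (N(F, h) = √1 = 1)
Z(W, p) = -23 + p (Z(W, p) = p - 23 = -23 + p)
m = 2*I*√14 (m = √(-56) = 2*I*√14 ≈ 7.4833*I)
w = -29 (w = -23 - 6 = -29)
m*w = (2*I*√14)*(-29) = -58*I*√14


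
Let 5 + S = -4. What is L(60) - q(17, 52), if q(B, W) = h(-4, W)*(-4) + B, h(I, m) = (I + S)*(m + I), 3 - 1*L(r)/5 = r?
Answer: -2798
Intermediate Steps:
S = -9 (S = -5 - 4 = -9)
L(r) = 15 - 5*r
h(I, m) = (-9 + I)*(I + m) (h(I, m) = (I - 9)*(m + I) = (-9 + I)*(I + m))
q(B, W) = -208 + B + 52*W (q(B, W) = ((-4)**2 - 9*(-4) - 9*W - 4*W)*(-4) + B = (16 + 36 - 9*W - 4*W)*(-4) + B = (52 - 13*W)*(-4) + B = (-208 + 52*W) + B = -208 + B + 52*W)
L(60) - q(17, 52) = (15 - 5*60) - (-208 + 17 + 52*52) = (15 - 300) - (-208 + 17 + 2704) = -285 - 1*2513 = -285 - 2513 = -2798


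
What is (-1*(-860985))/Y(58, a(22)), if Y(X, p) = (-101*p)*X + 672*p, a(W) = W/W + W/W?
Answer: -860985/10372 ≈ -83.010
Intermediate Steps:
a(W) = 2 (a(W) = 1 + 1 = 2)
Y(X, p) = 672*p - 101*X*p (Y(X, p) = -101*X*p + 672*p = 672*p - 101*X*p)
(-1*(-860985))/Y(58, a(22)) = (-1*(-860985))/((2*(672 - 101*58))) = 860985/((2*(672 - 5858))) = 860985/((2*(-5186))) = 860985/(-10372) = 860985*(-1/10372) = -860985/10372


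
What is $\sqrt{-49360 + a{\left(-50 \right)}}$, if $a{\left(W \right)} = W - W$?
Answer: $4 i \sqrt{3085} \approx 222.17 i$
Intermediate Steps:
$a{\left(W \right)} = 0$
$\sqrt{-49360 + a{\left(-50 \right)}} = \sqrt{-49360 + 0} = \sqrt{-49360} = 4 i \sqrt{3085}$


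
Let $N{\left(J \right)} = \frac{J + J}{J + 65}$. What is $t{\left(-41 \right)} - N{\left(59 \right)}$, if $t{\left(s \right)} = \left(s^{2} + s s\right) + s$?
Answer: $\frac{205843}{62} \approx 3320.0$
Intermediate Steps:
$t{\left(s \right)} = s + 2 s^{2}$ ($t{\left(s \right)} = \left(s^{2} + s^{2}\right) + s = 2 s^{2} + s = s + 2 s^{2}$)
$N{\left(J \right)} = \frac{2 J}{65 + J}$
$t{\left(-41 \right)} - N{\left(59 \right)} = - 41 \left(1 + 2 \left(-41\right)\right) - 2 \cdot 59 \frac{1}{65 + 59} = - 41 \left(1 - 82\right) - 2 \cdot 59 \cdot \frac{1}{124} = \left(-41\right) \left(-81\right) - 2 \cdot 59 \cdot \frac{1}{124} = 3321 - \frac{59}{62} = \frac{205843}{62}$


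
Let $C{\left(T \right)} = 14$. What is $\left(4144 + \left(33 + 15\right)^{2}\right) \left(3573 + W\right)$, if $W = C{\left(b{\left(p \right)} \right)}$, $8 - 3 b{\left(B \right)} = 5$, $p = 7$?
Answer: $23128976$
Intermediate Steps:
$b{\left(B \right)} = 1$ ($b{\left(B \right)} = \frac{8}{3} - \frac{5}{3} = 1$)
$W = 14$
$\left(4144 + \left(33 + 15\right)^{2}\right) \left(3573 + W\right) = \left(4144 + \left(33 + 15\right)^{2}\right) \left(3573 + 14\right) = \left(4144 + 48^{2}\right) 3587 = \left(4144 + 2304\right) 3587 = 6448 \cdot 3587 = 23128976$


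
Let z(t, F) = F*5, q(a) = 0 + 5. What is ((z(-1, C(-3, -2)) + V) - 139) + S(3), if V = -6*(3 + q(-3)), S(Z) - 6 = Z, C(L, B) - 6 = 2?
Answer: -138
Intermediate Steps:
C(L, B) = 8 (C(L, B) = 6 + 2 = 8)
S(Z) = 6 + Z
q(a) = 5
z(t, F) = 5*F
V = -48 (V = -6*(3 + 5) = -6*8 = -48)
((z(-1, C(-3, -2)) + V) - 139) + S(3) = ((5*8 - 48) - 139) + (6 + 3) = ((40 - 48) - 139) + 9 = (-8 - 139) + 9 = -147 + 9 = -138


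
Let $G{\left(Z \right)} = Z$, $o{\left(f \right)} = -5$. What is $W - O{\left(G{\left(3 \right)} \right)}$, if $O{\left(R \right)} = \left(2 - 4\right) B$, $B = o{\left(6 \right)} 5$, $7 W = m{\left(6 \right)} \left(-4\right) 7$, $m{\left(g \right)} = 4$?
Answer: $-66$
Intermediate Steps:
$W = -16$ ($W = \frac{4 \left(-4\right) 7}{7} = \frac{\left(-16\right) 7}{7} = \frac{1}{7} \left(-112\right) = -16$)
$B = -25$ ($B = \left(-5\right) 5 = -25$)
$O{\left(R \right)} = 50$ ($O{\left(R \right)} = \left(2 - 4\right) \left(-25\right) = \left(-2\right) \left(-25\right) = 50$)
$W - O{\left(G{\left(3 \right)} \right)} = -16 - 50 = -66$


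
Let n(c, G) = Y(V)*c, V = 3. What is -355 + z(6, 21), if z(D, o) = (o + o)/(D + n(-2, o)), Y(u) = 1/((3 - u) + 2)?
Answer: -1733/5 ≈ -346.60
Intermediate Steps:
Y(u) = 1/(5 - u)
n(c, G) = c/2 (n(c, G) = (-1/(-5 + 3))*c = (-1/(-2))*c = (-1*(-½))*c = c/2)
z(D, o) = 2*o/(-1 + D) (z(D, o) = (o + o)/(D + (½)*(-2)) = (2*o)/(D - 1) = (2*o)/(-1 + D) = 2*o/(-1 + D))
-355 + z(6, 21) = -355 + 2*21/(-1 + 6) = -355 + 2*21/5 = -355 + 2*21*(⅕) = -355 + 42/5 = -1733/5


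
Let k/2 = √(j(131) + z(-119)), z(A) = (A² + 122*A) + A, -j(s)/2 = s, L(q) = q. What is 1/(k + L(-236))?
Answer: -59/14662 - 3*I*√82/29324 ≈ -0.004024 - 0.00092641*I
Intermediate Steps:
j(s) = -2*s
z(A) = A² + 123*A
k = 6*I*√82 (k = 2*√(-2*131 - 119*(123 - 119)) = 2*√(-262 - 119*4) = 2*√(-262 - 476) = 2*√(-738) = 2*(3*I*√82) = 6*I*√82 ≈ 54.332*I)
1/(k + L(-236)) = 1/(6*I*√82 - 236) = 1/(-236 + 6*I*√82)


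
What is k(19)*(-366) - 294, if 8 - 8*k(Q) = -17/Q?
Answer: -53271/76 ≈ -700.93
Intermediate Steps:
k(Q) = 1 + 17/(8*Q) (k(Q) = 1 - (-17)/(8*Q) = 1 + 17/(8*Q))
k(19)*(-366) - 294 = ((17/8 + 19)/19)*(-366) - 294 = ((1/19)*(169/8))*(-366) - 294 = (169/152)*(-366) - 294 = -30927/76 - 294 = -53271/76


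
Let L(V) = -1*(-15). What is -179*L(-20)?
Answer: -2685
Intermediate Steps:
L(V) = 15
-179*L(-20) = -179*15 = -2685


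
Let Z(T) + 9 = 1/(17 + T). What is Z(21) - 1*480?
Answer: -18581/38 ≈ -488.97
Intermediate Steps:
Z(T) = -9 + 1/(17 + T)
Z(21) - 1*480 = (-152 - 9*21)/(17 + 21) - 1*480 = (-152 - 189)/38 - 480 = (1/38)*(-341) - 480 = -341/38 - 480 = -18581/38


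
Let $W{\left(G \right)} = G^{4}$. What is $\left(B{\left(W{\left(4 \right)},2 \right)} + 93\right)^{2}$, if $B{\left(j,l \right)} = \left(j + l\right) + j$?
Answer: $368449$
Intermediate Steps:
$B{\left(j,l \right)} = l + 2 j$
$\left(B{\left(W{\left(4 \right)},2 \right)} + 93\right)^{2} = \left(\left(2 + 2 \cdot 4^{4}\right) + 93\right)^{2} = \left(\left(2 + 2 \cdot 256\right) + 93\right)^{2} = \left(\left(2 + 512\right) + 93\right)^{2} = \left(514 + 93\right)^{2} = 607^{2} = 368449$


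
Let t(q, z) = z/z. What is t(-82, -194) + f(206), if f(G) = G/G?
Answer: 2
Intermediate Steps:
t(q, z) = 1
f(G) = 1
t(-82, -194) + f(206) = 1 + 1 = 2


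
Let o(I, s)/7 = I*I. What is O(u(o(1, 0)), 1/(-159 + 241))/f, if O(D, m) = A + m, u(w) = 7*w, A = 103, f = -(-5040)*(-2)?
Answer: -8447/826560 ≈ -0.010219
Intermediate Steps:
f = -10080 (f = -72*140 = -10080)
o(I, s) = 7*I**2 (o(I, s) = 7*(I*I) = 7*I**2)
O(D, m) = 103 + m
O(u(o(1, 0)), 1/(-159 + 241))/f = (103 + 1/(-159 + 241))/(-10080) = (103 + 1/82)*(-1/10080) = (8447/82)*(-1/10080) = -8447/826560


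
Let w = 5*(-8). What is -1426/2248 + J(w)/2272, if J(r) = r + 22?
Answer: -205021/319216 ≈ -0.64226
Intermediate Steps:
w = -40
J(r) = 22 + r
-1426/2248 + J(w)/2272 = -1426/2248 + (22 - 40)/2272 = -1426*1/2248 - 18*1/2272 = -713/1124 - 9/1136 = -205021/319216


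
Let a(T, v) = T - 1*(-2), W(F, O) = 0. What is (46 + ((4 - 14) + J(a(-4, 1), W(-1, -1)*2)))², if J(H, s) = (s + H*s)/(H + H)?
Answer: 1296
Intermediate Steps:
a(T, v) = 2 + T (a(T, v) = T + 2 = 2 + T)
J(H, s) = (s + H*s)/(2*H) (J(H, s) = (s + H*s)/((2*H)) = (s + H*s)*(1/(2*H)) = (s + H*s)/(2*H))
(46 + ((4 - 14) + J(a(-4, 1), W(-1, -1)*2)))² = (46 + ((4 - 14) + (0*2)*(1 + (2 - 4))/(2*(2 - 4))))² = (46 + (-10 + (½)*0*(1 - 2)/(-2)))² = (46 + (-10 + (½)*0*(-½)*(-1)))² = (46 + (-10 + 0))² = (46 - 10)² = 36² = 1296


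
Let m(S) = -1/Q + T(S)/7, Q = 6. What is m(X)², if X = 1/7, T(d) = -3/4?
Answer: 529/7056 ≈ 0.074972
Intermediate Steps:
T(d) = -¾ (T(d) = -3*¼ = -¾)
X = ⅐ ≈ 0.14286
m(S) = -23/84 (m(S) = -1/6 - ¾/7 = -1*⅙ - ¾*⅐ = -⅙ - 3/28 = -23/84)
m(X)² = (-23/84)² = 529/7056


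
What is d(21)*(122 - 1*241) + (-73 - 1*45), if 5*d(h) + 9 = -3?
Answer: 838/5 ≈ 167.60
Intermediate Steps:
d(h) = -12/5 (d(h) = -9/5 + (1/5)*(-3) = -9/5 - 3/5 = -12/5)
d(21)*(122 - 1*241) + (-73 - 1*45) = -12*(122 - 1*241)/5 + (-73 - 1*45) = -12*(122 - 241)/5 + (-73 - 45) = -12/5*(-119) - 118 = 1428/5 - 118 = 838/5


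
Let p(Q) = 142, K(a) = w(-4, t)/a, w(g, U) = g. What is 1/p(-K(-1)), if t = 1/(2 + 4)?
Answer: 1/142 ≈ 0.0070423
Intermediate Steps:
t = 1/6 ≈ 0.16667
K(a) = -4/a
1/p(-K(-1)) = 1/142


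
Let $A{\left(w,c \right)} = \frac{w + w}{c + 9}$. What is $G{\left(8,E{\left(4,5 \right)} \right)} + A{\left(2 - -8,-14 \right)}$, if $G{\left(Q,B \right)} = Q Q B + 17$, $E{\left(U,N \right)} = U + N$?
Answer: $589$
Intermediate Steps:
$E{\left(U,N \right)} = N + U$
$G{\left(Q,B \right)} = 17 + B Q^{2}$ ($G{\left(Q,B \right)} = Q^{2} B + 17 = B Q^{2} + 17 = 17 + B Q^{2}$)
$A{\left(w,c \right)} = \frac{2 w}{9 + c}$
$G{\left(8,E{\left(4,5 \right)} \right)} + A{\left(2 - -8,-14 \right)} = \left(17 + \left(5 + 4\right) 8^{2}\right) + \frac{2 \left(2 - -8\right)}{9 - 14} = \left(17 + 9 \cdot 64\right) + \frac{2 \left(2 + 8\right)}{-5} = \left(17 + 576\right) + 2 \cdot 10 \left(- \frac{1}{5}\right) = 593 - 4 = 589$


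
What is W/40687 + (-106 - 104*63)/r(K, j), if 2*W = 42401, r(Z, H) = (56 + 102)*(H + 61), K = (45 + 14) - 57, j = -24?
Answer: -146955923/237856202 ≈ -0.61784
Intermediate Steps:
K = 2 (K = 59 - 57 = 2)
r(Z, H) = 9638 + 158*H (r(Z, H) = 158*(61 + H) = 9638 + 158*H)
W = 42401/2 (W = (½)*42401 = 42401/2 ≈ 21201.)
W/40687 + (-106 - 104*63)/r(K, j) = (42401/2)/40687 + (-106 - 104*63)/(9638 + 158*(-24)) = (42401/2)*(1/40687) + (-106 - 6552)/(9638 - 3792) = 42401/81374 - 6658/5846 = 42401/81374 - 6658*1/5846 = 42401/81374 - 3329/2923 = -146955923/237856202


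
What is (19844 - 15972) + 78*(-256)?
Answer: -16096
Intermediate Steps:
(19844 - 15972) + 78*(-256) = 3872 - 19968 = -16096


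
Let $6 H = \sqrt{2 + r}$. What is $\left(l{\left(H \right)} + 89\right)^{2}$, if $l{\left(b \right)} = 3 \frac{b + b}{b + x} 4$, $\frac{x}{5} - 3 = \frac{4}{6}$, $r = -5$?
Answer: $\frac{- 95805793 i + 2212540 \sqrt{3}}{- 12097 i + 220 \sqrt{3}} \approx 7921.9 + 67.254 i$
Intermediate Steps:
$x = \frac{55}{3}$ ($x = 15 + 5 \cdot \frac{4}{6} = 15 + 5 \cdot 4 \cdot \frac{1}{6} = 15 + 5 \cdot \frac{2}{3} = 15 + \frac{10}{3} = \frac{55}{3} \approx 18.333$)
$H = \frac{i \sqrt{3}}{6}$ ($H = \frac{\sqrt{2 - 5}}{6} = \frac{\sqrt{-3}}{6} = \frac{i \sqrt{3}}{6} \approx 0.28868 i$)
$l{\left(b \right)} = \frac{24 b}{\frac{55}{3} + b}$ ($l{\left(b \right)} = 3 \frac{b + b}{b + \frac{55}{3}} \cdot 4 = 3 \frac{2 b}{\frac{55}{3} + b} 4 = \frac{6 b}{\frac{55}{3} + b} 4 = \frac{24 b}{\frac{55}{3} + b}$)
$\left(l{\left(H \right)} + 89\right)^{2} = \left(\frac{72 \frac{i \sqrt{3}}{6}}{55 + 3 \frac{i \sqrt{3}}{6}} + 89\right)^{2} = \left(\frac{72 \frac{i \sqrt{3}}{6}}{55 + \frac{i \sqrt{3}}{2}} + 89\right)^{2} = \left(\frac{12 i \sqrt{3}}{55 + \frac{i \sqrt{3}}{2}} + 89\right)^{2} = \left(89 + \frac{12 i \sqrt{3}}{55 + \frac{i \sqrt{3}}{2}}\right)^{2}$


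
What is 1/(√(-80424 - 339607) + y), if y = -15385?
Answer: -15385/237118256 - I*√420031/237118256 ≈ -6.4883e-5 - 2.7332e-6*I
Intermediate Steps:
1/(√(-80424 - 339607) + y) = 1/(√(-80424 - 339607) - 15385) = 1/(√(-420031) - 15385) = 1/(I*√420031 - 15385) = 1/(-15385 + I*√420031)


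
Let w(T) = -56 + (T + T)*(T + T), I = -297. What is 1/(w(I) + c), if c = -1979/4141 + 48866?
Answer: 4141/1663214107 ≈ 2.4898e-6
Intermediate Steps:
w(T) = -56 + 4*T**2 (w(T) = -56 + (2*T)*(2*T) = -56 + 4*T**2)
c = 202352127/4141 (c = -1979*1/4141 + 48866 = -1979/4141 + 48866 = 202352127/4141 ≈ 48866.)
1/(w(I) + c) = 1/((-56 + 4*(-297)**2) + 202352127/4141) = 1/((-56 + 4*88209) + 202352127/4141) = 1/((-56 + 352836) + 202352127/4141) = 1/(352780 + 202352127/4141) = 1/(1663214107/4141) = 4141/1663214107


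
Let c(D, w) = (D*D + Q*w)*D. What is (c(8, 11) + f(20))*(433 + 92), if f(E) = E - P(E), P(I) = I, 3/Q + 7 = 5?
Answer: 199500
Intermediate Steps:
Q = -3/2 (Q = 3/(-7 + 5) = 3/(-2) = 3*(-½) = -3/2 ≈ -1.5000)
f(E) = 0 (f(E) = E - E = 0)
c(D, w) = D*(D² - 3*w/2) (c(D, w) = (D*D - 3*w/2)*D = (D² - 3*w/2)*D = D*(D² - 3*w/2))
(c(8, 11) + f(20))*(433 + 92) = (8*(8² - 3/2*11) + 0)*(433 + 92) = (8*(64 - 33/2) + 0)*525 = (8*(95/2) + 0)*525 = (380 + 0)*525 = 380*525 = 199500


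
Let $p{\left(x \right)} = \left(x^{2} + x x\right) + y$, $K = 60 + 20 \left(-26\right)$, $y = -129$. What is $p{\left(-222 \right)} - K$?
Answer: $98899$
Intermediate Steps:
$K = -460$ ($K = 60 - 520 = -460$)
$p{\left(x \right)} = -129 + 2 x^{2}$ ($p{\left(x \right)} = \left(x^{2} + x x\right) - 129 = \left(x^{2} + x^{2}\right) - 129 = 2 x^{2} - 129 = -129 + 2 x^{2}$)
$p{\left(-222 \right)} - K = \left(-129 + 2 \left(-222\right)^{2}\right) - -460 = \left(-129 + 2 \cdot 49284\right) + 460 = \left(-129 + 98568\right) + 460 = 98439 + 460 = 98899$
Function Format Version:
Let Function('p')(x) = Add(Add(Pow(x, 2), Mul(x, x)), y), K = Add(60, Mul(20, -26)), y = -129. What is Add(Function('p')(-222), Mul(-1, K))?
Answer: 98899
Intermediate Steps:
K = -460 (K = Add(60, -520) = -460)
Function('p')(x) = Add(-129, Mul(2, Pow(x, 2))) (Function('p')(x) = Add(Add(Pow(x, 2), Mul(x, x)), -129) = Add(Add(Pow(x, 2), Pow(x, 2)), -129) = Add(Mul(2, Pow(x, 2)), -129) = Add(-129, Mul(2, Pow(x, 2))))
Add(Function('p')(-222), Mul(-1, K)) = Add(Add(-129, Mul(2, Pow(-222, 2))), Mul(-1, -460)) = Add(Add(-129, Mul(2, 49284)), 460) = Add(Add(-129, 98568), 460) = Add(98439, 460) = 98899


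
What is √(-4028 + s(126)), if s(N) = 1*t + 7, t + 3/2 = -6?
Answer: I*√16114/2 ≈ 63.47*I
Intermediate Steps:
t = -15/2 (t = -3/2 - 6 = -15/2 ≈ -7.5000)
s(N) = -½ (s(N) = 1*(-15/2) + 7 = -15/2 + 7 = -½)
√(-4028 + s(126)) = √(-4028 - ½) = √(-8057/2) = I*√16114/2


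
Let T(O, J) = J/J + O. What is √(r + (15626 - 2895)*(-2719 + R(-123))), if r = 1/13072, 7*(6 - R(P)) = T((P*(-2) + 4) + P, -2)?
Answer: I*√18196582343885519/22876 ≈ 5896.8*I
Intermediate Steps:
T(O, J) = 1 + O
R(P) = 37/7 + P/7 (R(P) = 6 - (1 + ((P*(-2) + 4) + P))/7 = 6 - (1 + ((-2*P + 4) + P))/7 = 6 - (1 + ((4 - 2*P) + P))/7 = 6 - (1 + (4 - P))/7 = 6 - (5 - P)/7 = 6 + (-5/7 + P/7) = 37/7 + P/7)
r = 1/13072 ≈ 7.6499e-5
√(r + (15626 - 2895)*(-2719 + R(-123))) = √(1/13072 + (15626 - 2895)*(-2719 + (37/7 + (⅐)*(-123)))) = √(1/13072 + 12731*(-2719 + (37/7 - 123/7))) = √(1/13072 + 12731*(-2719 - 86/7)) = √(1/13072 + 12731*(-19119/7)) = √(1/13072 - 243403989/7) = √(-3181776944201/91504) = I*√18196582343885519/22876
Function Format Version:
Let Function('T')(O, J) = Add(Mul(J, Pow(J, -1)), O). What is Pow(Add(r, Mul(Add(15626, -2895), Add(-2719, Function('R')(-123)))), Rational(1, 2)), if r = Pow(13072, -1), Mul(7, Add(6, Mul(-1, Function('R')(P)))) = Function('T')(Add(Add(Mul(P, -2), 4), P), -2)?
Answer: Mul(Rational(1, 22876), I, Pow(18196582343885519, Rational(1, 2))) ≈ Mul(5896.8, I)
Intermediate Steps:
Function('T')(O, J) = Add(1, O)
Function('R')(P) = Add(Rational(37, 7), Mul(Rational(1, 7), P)) (Function('R')(P) = Add(6, Mul(Rational(-1, 7), Add(1, Add(Add(Mul(P, -2), 4), P)))) = Add(6, Mul(Rational(-1, 7), Add(1, Add(Add(Mul(-2, P), 4), P)))) = Add(6, Mul(Rational(-1, 7), Add(1, Add(Add(4, Mul(-2, P)), P)))) = Add(6, Mul(Rational(-1, 7), Add(1, Add(4, Mul(-1, P))))) = Add(6, Mul(Rational(-1, 7), Add(5, Mul(-1, P)))) = Add(6, Add(Rational(-5, 7), Mul(Rational(1, 7), P))) = Add(Rational(37, 7), Mul(Rational(1, 7), P)))
r = Rational(1, 13072) ≈ 7.6499e-5
Pow(Add(r, Mul(Add(15626, -2895), Add(-2719, Function('R')(-123)))), Rational(1, 2)) = Pow(Add(Rational(1, 13072), Mul(Add(15626, -2895), Add(-2719, Add(Rational(37, 7), Mul(Rational(1, 7), -123))))), Rational(1, 2)) = Pow(Add(Rational(1, 13072), Mul(12731, Add(-2719, Add(Rational(37, 7), Rational(-123, 7))))), Rational(1, 2)) = Pow(Add(Rational(1, 13072), Mul(12731, Add(-2719, Rational(-86, 7)))), Rational(1, 2)) = Pow(Add(Rational(1, 13072), Mul(12731, Rational(-19119, 7))), Rational(1, 2)) = Pow(Add(Rational(1, 13072), Rational(-243403989, 7)), Rational(1, 2)) = Pow(Rational(-3181776944201, 91504), Rational(1, 2)) = Mul(Rational(1, 22876), I, Pow(18196582343885519, Rational(1, 2)))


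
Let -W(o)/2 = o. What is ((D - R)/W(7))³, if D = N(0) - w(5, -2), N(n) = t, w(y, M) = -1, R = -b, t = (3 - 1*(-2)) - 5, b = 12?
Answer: -2197/2744 ≈ -0.80066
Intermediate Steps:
W(o) = -2*o
t = 0 (t = (3 + 2) - 5 = 5 - 5 = 0)
R = -12 (R = -1*12 = -12)
N(n) = 0
D = 1 (D = 0 - 1*(-1) = 0 + 1 = 1)
((D - R)/W(7))³ = ((1 - 1*(-12))/((-2*7)))³ = ((1 + 12)/(-14))³ = (13*(-1/14))³ = (-13/14)³ = -2197/2744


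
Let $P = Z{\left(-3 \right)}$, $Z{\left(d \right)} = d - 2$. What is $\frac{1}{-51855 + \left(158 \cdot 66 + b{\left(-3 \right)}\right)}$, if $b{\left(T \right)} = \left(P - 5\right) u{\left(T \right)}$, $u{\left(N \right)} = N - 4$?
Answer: $- \frac{1}{41357} \approx -2.418 \cdot 10^{-5}$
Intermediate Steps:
$Z{\left(d \right)} = -2 + d$
$u{\left(N \right)} = -4 + N$
$P = -5$ ($P = -2 - 3 = -5$)
$b{\left(T \right)} = 40 - 10 T$ ($b{\left(T \right)} = \left(-5 - 5\right) \left(-4 + T\right) = - 10 \left(-4 + T\right) = 40 - 10 T$)
$\frac{1}{-51855 + \left(158 \cdot 66 + b{\left(-3 \right)}\right)} = \frac{1}{-51855 + \left(158 \cdot 66 + \left(40 - -30\right)\right)} = \frac{1}{-51855 + \left(10428 + \left(40 + 30\right)\right)} = \frac{1}{-51855 + \left(10428 + 70\right)} = \frac{1}{-51855 + 10498} = \frac{1}{-41357} = - \frac{1}{41357}$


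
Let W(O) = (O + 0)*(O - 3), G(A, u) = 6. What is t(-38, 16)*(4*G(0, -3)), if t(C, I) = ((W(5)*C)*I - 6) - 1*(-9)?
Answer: -145848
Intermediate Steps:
W(O) = O*(-3 + O)
t(C, I) = 3 + 10*C*I (t(C, I) = (((5*(-3 + 5))*C)*I - 6) - 1*(-9) = (((5*2)*C)*I - 6) + 9 = ((10*C)*I - 6) + 9 = (10*C*I - 6) + 9 = (-6 + 10*C*I) + 9 = 3 + 10*C*I)
t(-38, 16)*(4*G(0, -3)) = (3 + 10*(-38)*16)*(4*6) = (3 - 6080)*24 = -6077*24 = -145848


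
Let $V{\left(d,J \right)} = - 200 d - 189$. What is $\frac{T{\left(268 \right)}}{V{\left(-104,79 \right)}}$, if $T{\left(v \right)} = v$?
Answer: $\frac{268}{20611} \approx 0.013003$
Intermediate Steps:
$V{\left(d,J \right)} = -189 - 200 d$
$\frac{T{\left(268 \right)}}{V{\left(-104,79 \right)}} = \frac{268}{-189 - -20800} = \frac{268}{-189 + 20800} = \frac{268}{20611}$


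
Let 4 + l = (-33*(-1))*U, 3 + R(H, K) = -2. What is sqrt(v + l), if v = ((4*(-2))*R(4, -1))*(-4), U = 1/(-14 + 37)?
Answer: I*sqrt(85997)/23 ≈ 12.75*I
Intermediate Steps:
R(H, K) = -5 (R(H, K) = -3 - 2 = -5)
U = 1/23 ≈ 0.043478
v = -160 (v = ((4*(-2))*(-5))*(-4) = -8*(-5)*(-4) = 40*(-4) = -160)
l = -59/23 (l = -4 - 33*(-1)*(1/23) = -4 + 33*(1/23) = -4 + 33/23 = -59/23 ≈ -2.5652)
sqrt(v + l) = sqrt(-160 - 59/23) = sqrt(-3739/23) = I*sqrt(85997)/23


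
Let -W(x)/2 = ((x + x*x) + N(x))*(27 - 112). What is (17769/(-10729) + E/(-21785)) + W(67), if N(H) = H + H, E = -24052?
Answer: 186353808540743/233731265 ≈ 7.9730e+5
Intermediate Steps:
N(H) = 2*H
W(x) = 170*x² + 510*x (W(x) = -2*((x + x*x) + 2*x)*(27 - 112) = -2*((x + x²) + 2*x)*(-85) = -2*(x² + 3*x)*(-85) = -2*(-255*x - 85*x²) = 170*x² + 510*x)
(17769/(-10729) + E/(-21785)) + W(67) = (17769/(-10729) - 24052/(-21785)) + 170*67*(3 + 67) = (17769*(-1/10729) - 24052*(-1/21785)) + 170*67*70 = (-17769/10729 + 24052/21785) + 797300 = -129043757/233731265 + 797300 = 186353808540743/233731265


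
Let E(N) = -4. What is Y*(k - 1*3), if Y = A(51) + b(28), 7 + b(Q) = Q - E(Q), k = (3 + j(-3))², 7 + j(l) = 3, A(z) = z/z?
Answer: -52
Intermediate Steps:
A(z) = 1
j(l) = -4 (j(l) = -7 + 3 = -4)
k = 1 (k = (3 - 4)² = (-1)² = 1)
b(Q) = -3 + Q (b(Q) = -7 + (Q - 1*(-4)) = -7 + (Q + 4) = -7 + (4 + Q) = -3 + Q)
Y = 26 (Y = 1 + (-3 + 28) = 1 + 25 = 26)
Y*(k - 1*3) = 26*(1 - 1*3) = 26*(1 - 3) = 26*(-2) = -52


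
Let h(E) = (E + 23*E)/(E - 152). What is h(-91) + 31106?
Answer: 2520314/81 ≈ 31115.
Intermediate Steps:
h(E) = 24*E/(-152 + E) (h(E) = (24*E)/(-152 + E) = 24*E/(-152 + E))
h(-91) + 31106 = 24*(-91)/(-152 - 91) + 31106 = 24*(-91)/(-243) + 31106 = 24*(-91)*(-1/243) + 31106 = 728/81 + 31106 = 2520314/81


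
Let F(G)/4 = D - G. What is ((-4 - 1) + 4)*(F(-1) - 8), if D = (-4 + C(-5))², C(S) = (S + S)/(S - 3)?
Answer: -105/4 ≈ -26.250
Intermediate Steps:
C(S) = 2*S/(-3 + S) (C(S) = (2*S)/(-3 + S) = 2*S/(-3 + S))
D = 121/16 (D = (-4 + 2*(-5)/(-3 - 5))² = (-4 + 2*(-5)/(-8))² = (-4 + 2*(-5)*(-⅛))² = (-4 + 5/4)² = (-11/4)² = 121/16 ≈ 7.5625)
F(G) = 121/4 - 4*G (F(G) = 4*(121/16 - G) = 121/4 - 4*G)
((-4 - 1) + 4)*(F(-1) - 8) = ((-4 - 1) + 4)*((121/4 - 4*(-1)) - 8) = (-5 + 4)*((121/4 + 4) - 8) = -(137/4 - 8) = -1*105/4 = -105/4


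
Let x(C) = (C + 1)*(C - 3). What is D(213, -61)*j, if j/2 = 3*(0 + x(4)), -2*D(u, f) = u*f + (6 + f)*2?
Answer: 196545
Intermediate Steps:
x(C) = (1 + C)*(-3 + C)
D(u, f) = -6 - f - f*u/2 (D(u, f) = -(u*f + (6 + f)*2)/2 = -(f*u + (12 + 2*f))/2 = -(12 + 2*f + f*u)/2 = -6 - f - f*u/2)
j = 30 (j = 2*(3*(0 + (-3 + 4² - 2*4))) = 2*(3*(0 + (-3 + 16 - 8))) = 2*(3*(0 + 5)) = 2*(3*5) = 2*15 = 30)
D(213, -61)*j = (-6 - 1*(-61) - ½*(-61)*213)*30 = (-6 + 61 + 12993/2)*30 = (13103/2)*30 = 196545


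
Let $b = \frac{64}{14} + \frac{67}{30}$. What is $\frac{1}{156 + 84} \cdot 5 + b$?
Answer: $\frac{11467}{1680} \approx 6.8256$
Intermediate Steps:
$b = \frac{1429}{210}$ ($b = 64 \cdot \frac{1}{14} + 67 \cdot \frac{1}{30} = \frac{32}{7} + \frac{67}{30} = \frac{1429}{210} \approx 6.8048$)
$\frac{1}{156 + 84} \cdot 5 + b = \frac{1}{156 + 84} \cdot 5 + \frac{1429}{210} = \frac{1}{240} \cdot 5 + \frac{1429}{210} = \frac{1}{48} + \frac{1429}{210} = \frac{11467}{1680}$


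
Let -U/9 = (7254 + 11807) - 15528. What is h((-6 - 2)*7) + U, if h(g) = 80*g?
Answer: -36277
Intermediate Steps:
U = -31797 (U = -9*((7254 + 11807) - 15528) = -9*(19061 - 15528) = -9*3533 = -31797)
h((-6 - 2)*7) + U = 80*((-6 - 2)*7) - 31797 = 80*(-8*7) - 31797 = 80*(-56) - 31797 = -4480 - 31797 = -36277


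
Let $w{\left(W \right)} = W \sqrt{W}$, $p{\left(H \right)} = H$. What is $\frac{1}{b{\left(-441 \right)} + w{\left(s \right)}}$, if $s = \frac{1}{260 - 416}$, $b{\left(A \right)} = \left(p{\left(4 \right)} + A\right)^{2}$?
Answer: $\frac{724997767104}{138452098586083777} + \frac{312 i \sqrt{39}}{138452098586083777} \approx 5.2364 \cdot 10^{-6} + 1.4073 \cdot 10^{-14} i$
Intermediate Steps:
$b{\left(A \right)} = \left(4 + A\right)^{2}$
$s = - \frac{1}{156}$ ($s = \frac{1}{-156} = - \frac{1}{156} \approx -0.0064103$)
$w{\left(W \right)} = W^{\frac{3}{2}}$
$\frac{1}{b{\left(-441 \right)} + w{\left(s \right)}} = \frac{1}{\left(4 - 441\right)^{2} + \left(- \frac{1}{156}\right)^{\frac{3}{2}}} = \frac{1}{\left(-437\right)^{2} - \frac{i \sqrt{39}}{12168}} = \frac{1}{190969 - \frac{i \sqrt{39}}{12168}}$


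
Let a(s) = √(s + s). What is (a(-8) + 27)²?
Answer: 713 + 216*I ≈ 713.0 + 216.0*I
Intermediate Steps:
a(s) = √2*√s (a(s) = √(2*s) = √2*√s)
(a(-8) + 27)² = (√2*√(-8) + 27)² = (√2*(2*I*√2) + 27)² = (4*I + 27)² = (27 + 4*I)²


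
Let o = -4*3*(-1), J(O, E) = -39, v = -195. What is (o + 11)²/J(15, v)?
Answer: -529/39 ≈ -13.564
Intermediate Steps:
o = 12 (o = -12*(-1) = 12)
(o + 11)²/J(15, v) = (12 + 11)²/(-39) = 23²*(-1/39) = 529*(-1/39) = -529/39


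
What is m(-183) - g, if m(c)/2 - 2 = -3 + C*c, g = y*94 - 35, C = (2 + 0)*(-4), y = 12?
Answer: 1833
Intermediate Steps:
C = -8 (C = 2*(-4) = -8)
g = 1093 (g = 12*94 - 35 = 1128 - 35 = 1093)
m(c) = -2 - 16*c (m(c) = 4 + 2*(-3 - 8*c) = 4 + (-6 - 16*c) = -2 - 16*c)
m(-183) - g = (-2 - 16*(-183)) - 1*1093 = (-2 + 2928) - 1093 = 2926 - 1093 = 1833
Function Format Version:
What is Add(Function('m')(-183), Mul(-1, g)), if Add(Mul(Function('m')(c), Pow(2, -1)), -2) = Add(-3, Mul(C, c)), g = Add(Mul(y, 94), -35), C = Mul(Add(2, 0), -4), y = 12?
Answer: 1833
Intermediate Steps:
C = -8 (C = Mul(2, -4) = -8)
g = 1093 (g = Add(Mul(12, 94), -35) = Add(1128, -35) = 1093)
Function('m')(c) = Add(-2, Mul(-16, c)) (Function('m')(c) = Add(4, Mul(2, Add(-3, Mul(-8, c)))) = Add(4, Add(-6, Mul(-16, c))) = Add(-2, Mul(-16, c)))
Add(Function('m')(-183), Mul(-1, g)) = Add(Add(-2, Mul(-16, -183)), Mul(-1, 1093)) = Add(Add(-2, 2928), -1093) = Add(2926, -1093) = 1833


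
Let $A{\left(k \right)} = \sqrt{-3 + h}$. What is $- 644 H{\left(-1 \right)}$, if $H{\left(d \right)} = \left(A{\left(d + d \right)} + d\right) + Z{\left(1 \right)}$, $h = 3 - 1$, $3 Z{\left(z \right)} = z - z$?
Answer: $644 - 644 i \approx 644.0 - 644.0 i$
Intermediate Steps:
$Z{\left(z \right)} = 0$ ($Z{\left(z \right)} = \frac{z - z}{3} = \frac{1}{3} \cdot 0 = 0$)
$h = 2$ ($h = 3 - 1 = 2$)
$A{\left(k \right)} = i$ ($A{\left(k \right)} = \sqrt{-3 + 2} = \sqrt{-1} = i$)
$H{\left(d \right)} = i + d$ ($H{\left(d \right)} = \left(i + d\right) + 0 = i + d$)
$- 644 H{\left(-1 \right)} = - 644 \left(i - 1\right) = - 644 \left(-1 + i\right) = 644 - 644 i$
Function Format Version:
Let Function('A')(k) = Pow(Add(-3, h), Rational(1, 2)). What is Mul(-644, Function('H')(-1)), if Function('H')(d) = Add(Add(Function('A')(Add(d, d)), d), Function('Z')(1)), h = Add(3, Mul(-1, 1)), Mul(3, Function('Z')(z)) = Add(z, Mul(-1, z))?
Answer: Add(644, Mul(-644, I)) ≈ Add(644.00, Mul(-644.00, I))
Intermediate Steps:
Function('Z')(z) = 0 (Function('Z')(z) = Mul(Rational(1, 3), Add(z, Mul(-1, z))) = Mul(Rational(1, 3), 0) = 0)
h = 2 (h = Add(3, -1) = 2)
Function('A')(k) = I (Function('A')(k) = Pow(Add(-3, 2), Rational(1, 2)) = Pow(-1, Rational(1, 2)) = I)
Function('H')(d) = Add(I, d) (Function('H')(d) = Add(Add(I, d), 0) = Add(I, d))
Mul(-644, Function('H')(-1)) = Mul(-644, Add(I, -1)) = Mul(-644, Add(-1, I)) = Add(644, Mul(-644, I))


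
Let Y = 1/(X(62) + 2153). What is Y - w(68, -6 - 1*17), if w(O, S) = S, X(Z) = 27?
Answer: 50141/2180 ≈ 23.000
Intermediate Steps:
Y = 1/2180 (Y = 1/(27 + 2153) = 1/2180 ≈ 0.00045872)
Y - w(68, -6 - 1*17) = 1/2180 - (-6 - 1*17) = 1/2180 - (-6 - 17) = 1/2180 - 1*(-23) = 1/2180 + 23 = 50141/2180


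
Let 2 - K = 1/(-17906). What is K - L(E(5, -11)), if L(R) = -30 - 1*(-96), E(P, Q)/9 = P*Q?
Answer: -1145983/17906 ≈ -64.000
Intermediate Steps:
E(P, Q) = 9*P*Q (E(P, Q) = 9*(P*Q) = 9*P*Q)
L(R) = 66 (L(R) = -30 + 96 = 66)
K = 35813/17906 (K = 2 - 1/(-17906) = 2 - 1*(-1/17906) = 2 + 1/17906 = 35813/17906 ≈ 2.0001)
K - L(E(5, -11)) = 35813/17906 - 1*66 = 35813/17906 - 66 = -1145983/17906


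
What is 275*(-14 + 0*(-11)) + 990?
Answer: -2860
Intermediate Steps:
275*(-14 + 0*(-11)) + 990 = 275*(-14 + 0) + 990 = 275*(-14) + 990 = -3850 + 990 = -2860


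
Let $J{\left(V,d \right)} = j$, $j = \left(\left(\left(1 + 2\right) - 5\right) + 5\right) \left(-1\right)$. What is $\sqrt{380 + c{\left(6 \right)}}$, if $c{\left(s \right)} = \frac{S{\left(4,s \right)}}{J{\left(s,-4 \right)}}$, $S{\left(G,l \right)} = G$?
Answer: $\frac{4 \sqrt{213}}{3} \approx 19.459$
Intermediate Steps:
$j = -3$ ($j = \left(\left(3 - 5\right) + 5\right) \left(-1\right) = \left(-2 + 5\right) \left(-1\right) = 3 \left(-1\right) = -3$)
$J{\left(V,d \right)} = -3$
$c{\left(s \right)} = - \frac{4}{3}$ ($c{\left(s \right)} = \frac{4}{-3} = 4 \left(- \frac{1}{3}\right) = - \frac{4}{3}$)
$\sqrt{380 + c{\left(6 \right)}} = \sqrt{380 - \frac{4}{3}} = \sqrt{\frac{1136}{3}} = \frac{4 \sqrt{213}}{3}$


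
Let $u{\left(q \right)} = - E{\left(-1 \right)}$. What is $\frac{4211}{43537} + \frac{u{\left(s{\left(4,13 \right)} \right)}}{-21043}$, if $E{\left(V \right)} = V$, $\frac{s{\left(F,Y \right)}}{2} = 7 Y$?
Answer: $\frac{88568536}{916149091} \approx 0.096675$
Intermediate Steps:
$s{\left(F,Y \right)} = 14 Y$ ($s{\left(F,Y \right)} = 2 \cdot 7 Y = 14 Y$)
$u{\left(q \right)} = 1$ ($u{\left(q \right)} = \left(-1\right) \left(-1\right) = 1$)
$\frac{4211}{43537} + \frac{u{\left(s{\left(4,13 \right)} \right)}}{-21043} = \frac{4211}{43537} + 1 \frac{1}{-21043} = 4211 \cdot \frac{1}{43537} + 1 \left(- \frac{1}{21043}\right) = \frac{4211}{43537} - \frac{1}{21043} = \frac{88568536}{916149091}$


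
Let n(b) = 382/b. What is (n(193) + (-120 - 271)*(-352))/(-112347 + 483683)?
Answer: 13281679/35833924 ≈ 0.37065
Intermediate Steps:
(n(193) + (-120 - 271)*(-352))/(-112347 + 483683) = (382/193 + (-120 - 271)*(-352))/(-112347 + 483683) = (382*(1/193) - 391*(-352))/371336 = (382/193 + 137632)*(1/371336) = (26563358/193)*(1/371336) = 13281679/35833924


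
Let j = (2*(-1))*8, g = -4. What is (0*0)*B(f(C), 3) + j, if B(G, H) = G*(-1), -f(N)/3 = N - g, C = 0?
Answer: -16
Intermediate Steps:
j = -16 (j = -2*8 = -16)
f(N) = -12 - 3*N (f(N) = -3*(N - 1*(-4)) = -3*(N + 4) = -3*(4 + N) = -12 - 3*N)
B(G, H) = -G
(0*0)*B(f(C), 3) + j = (0*0)*(-(-12 - 3*0)) - 16 = 0*(-(-12 + 0)) - 16 = 0*(-1*(-12)) - 16 = 0*12 - 16 = 0 - 16 = -16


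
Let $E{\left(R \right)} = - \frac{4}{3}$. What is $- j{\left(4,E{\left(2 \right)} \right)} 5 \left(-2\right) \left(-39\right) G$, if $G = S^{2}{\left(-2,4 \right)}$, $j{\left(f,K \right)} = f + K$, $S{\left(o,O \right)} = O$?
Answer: $-16640$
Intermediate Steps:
$E{\left(R \right)} = - \frac{4}{3}$ ($E{\left(R \right)} = \left(-4\right) \frac{1}{3} = - \frac{4}{3}$)
$j{\left(f,K \right)} = K + f$
$G = 16$ ($G = 4^{2} = 16$)
$- j{\left(4,E{\left(2 \right)} \right)} 5 \left(-2\right) \left(-39\right) G = - \left(- \frac{4}{3} + 4\right) 5 \left(-2\right) \left(-39\right) 16 = - \frac{8}{3} \cdot 5 \left(-2\right) \left(-39\right) 16 = - \frac{40}{3} \left(-2\right) \left(-39\right) 16 = - \left(- \frac{80}{3}\right) \left(-39\right) 16 = - 1040 \cdot 16 = \left(-1\right) 16640 = -16640$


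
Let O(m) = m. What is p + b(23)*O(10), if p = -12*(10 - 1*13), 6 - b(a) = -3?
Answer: 126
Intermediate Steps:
b(a) = 9 (b(a) = 6 - 1*(-3) = 6 + 3 = 9)
p = 36 (p = -12*(10 - 13) = -12*(-3) = 36)
p + b(23)*O(10) = 36 + 9*10 = 36 + 90 = 126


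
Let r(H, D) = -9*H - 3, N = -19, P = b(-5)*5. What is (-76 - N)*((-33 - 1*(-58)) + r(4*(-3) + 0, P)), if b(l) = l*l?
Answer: -7410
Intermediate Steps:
b(l) = l²
P = 125 (P = (-5)²*5 = 25*5 = 125)
r(H, D) = -3 - 9*H
(-76 - N)*((-33 - 1*(-58)) + r(4*(-3) + 0, P)) = (-76 - 1*(-19))*((-33 - 1*(-58)) + (-3 - 9*(4*(-3) + 0))) = (-76 + 19)*((-33 + 58) + (-3 - 9*(-12 + 0))) = -57*(25 + (-3 - 9*(-12))) = -57*(25 + (-3 + 108)) = -57*(25 + 105) = -57*130 = -7410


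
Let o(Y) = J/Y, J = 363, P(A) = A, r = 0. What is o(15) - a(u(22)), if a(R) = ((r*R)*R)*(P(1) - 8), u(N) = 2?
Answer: 121/5 ≈ 24.200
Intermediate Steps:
o(Y) = 363/Y
a(R) = 0 (a(R) = ((0*R)*R)*(1 - 8) = (0*R)*(-7) = 0*(-7) = 0)
o(15) - a(u(22)) = 363/15 - 1*0 = 363*(1/15) + 0 = 121/5 + 0 = 121/5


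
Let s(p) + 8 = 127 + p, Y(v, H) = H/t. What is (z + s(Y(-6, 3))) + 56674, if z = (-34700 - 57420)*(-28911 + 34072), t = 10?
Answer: -4753745267/10 ≈ -4.7537e+8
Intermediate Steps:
Y(v, H) = H/10
s(p) = 119 + p (s(p) = -8 + (127 + p) = 119 + p)
z = -475431320 (z = -92120*5161 = -475431320)
(z + s(Y(-6, 3))) + 56674 = (-475431320 + (119 + (⅒)*3)) + 56674 = (-475431320 + (119 + 3/10)) + 56674 = (-475431320 + 1193/10) + 56674 = -4754312007/10 + 56674 = -4753745267/10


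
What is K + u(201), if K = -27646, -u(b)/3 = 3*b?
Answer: -29455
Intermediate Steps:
u(b) = -9*b
K + u(201) = -27646 - 9*201 = -27646 - 1809 = -29455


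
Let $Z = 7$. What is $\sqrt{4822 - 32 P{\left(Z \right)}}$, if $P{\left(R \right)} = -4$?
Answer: $15 \sqrt{22} \approx 70.356$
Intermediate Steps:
$\sqrt{4822 - 32 P{\left(Z \right)}} = \sqrt{4822 - -128} = \sqrt{4822 + 128} = \sqrt{4950} = 15 \sqrt{22}$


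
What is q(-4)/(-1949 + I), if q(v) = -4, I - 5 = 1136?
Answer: 1/202 ≈ 0.0049505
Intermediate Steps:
I = 1141 (I = 5 + 1136 = 1141)
q(-4)/(-1949 + I) = -4/(-1949 + 1141) = -4/(-808) = -1/808*(-4) = 1/202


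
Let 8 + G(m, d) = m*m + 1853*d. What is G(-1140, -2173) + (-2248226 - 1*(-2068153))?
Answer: -2907050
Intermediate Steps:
G(m, d) = -8 + m² + 1853*d (G(m, d) = -8 + (m*m + 1853*d) = -8 + (m² + 1853*d) = -8 + m² + 1853*d)
G(-1140, -2173) + (-2248226 - 1*(-2068153)) = (-8 + (-1140)² + 1853*(-2173)) + (-2248226 - 1*(-2068153)) = (-8 + 1299600 - 4026569) + (-2248226 + 2068153) = -2726977 - 180073 = -2907050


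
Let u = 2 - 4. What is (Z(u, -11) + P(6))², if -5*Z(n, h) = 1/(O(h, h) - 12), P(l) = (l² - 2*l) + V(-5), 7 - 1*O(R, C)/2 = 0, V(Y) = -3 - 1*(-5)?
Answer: 67081/100 ≈ 670.81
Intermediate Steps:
V(Y) = 2 (V(Y) = -3 + 5 = 2)
O(R, C) = 14 (O(R, C) = 14 - 2*0 = 14 + 0 = 14)
u = -2
P(l) = 2 + l² - 2*l (P(l) = (l² - 2*l) + 2 = 2 + l² - 2*l)
Z(n, h) = -⅒ (Z(n, h) = -1/(5*(14 - 12)) = -⅕/2 = -⅕*½ = -⅒)
(Z(u, -11) + P(6))² = (-⅒ + (2 + 6² - 2*6))² = (-⅒ + (2 + 36 - 12))² = (-⅒ + 26)² = (259/10)² = 67081/100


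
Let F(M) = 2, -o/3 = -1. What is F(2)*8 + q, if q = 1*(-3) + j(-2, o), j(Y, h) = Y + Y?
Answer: 9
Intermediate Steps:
o = 3 (o = -3*(-1) = 3)
j(Y, h) = 2*Y
q = -7 (q = 1*(-3) + 2*(-2) = -3 - 4 = -7)
F(2)*8 + q = 2*8 - 7 = 16 - 7 = 9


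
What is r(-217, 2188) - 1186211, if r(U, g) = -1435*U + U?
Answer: -875033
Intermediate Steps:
r(U, g) = -1434*U
r(-217, 2188) - 1186211 = -1434*(-217) - 1186211 = 311178 - 1186211 = -875033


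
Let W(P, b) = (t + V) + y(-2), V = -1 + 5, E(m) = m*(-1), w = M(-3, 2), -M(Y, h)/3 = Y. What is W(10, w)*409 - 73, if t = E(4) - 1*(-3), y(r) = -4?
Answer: -482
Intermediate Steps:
M(Y, h) = -3*Y
w = 9 (w = -3*(-3) = 9)
E(m) = -m
V = 4
t = -1 (t = -1*4 - 1*(-3) = -4 + 3 = -1)
W(P, b) = -1 (W(P, b) = (-1 + 4) - 4 = 3 - 4 = -1)
W(10, w)*409 - 73 = -1*409 - 73 = -409 - 73 = -482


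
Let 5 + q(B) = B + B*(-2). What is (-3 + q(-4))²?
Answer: 16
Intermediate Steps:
q(B) = -5 - B (q(B) = -5 + (B + B*(-2)) = -5 + (B - 2*B) = -5 - B)
(-3 + q(-4))² = (-3 + (-5 - 1*(-4)))² = (-3 + (-5 + 4))² = (-3 - 1)² = (-4)² = 16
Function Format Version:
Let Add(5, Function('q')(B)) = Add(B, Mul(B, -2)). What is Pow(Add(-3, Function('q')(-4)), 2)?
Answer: 16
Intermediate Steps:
Function('q')(B) = Add(-5, Mul(-1, B)) (Function('q')(B) = Add(-5, Add(B, Mul(B, -2))) = Add(-5, Add(B, Mul(-2, B))) = Add(-5, Mul(-1, B)))
Pow(Add(-3, Function('q')(-4)), 2) = Pow(Add(-3, Add(-5, Mul(-1, -4))), 2) = Pow(Add(-3, Add(-5, 4)), 2) = Pow(Add(-3, -1), 2) = Pow(-4, 2) = 16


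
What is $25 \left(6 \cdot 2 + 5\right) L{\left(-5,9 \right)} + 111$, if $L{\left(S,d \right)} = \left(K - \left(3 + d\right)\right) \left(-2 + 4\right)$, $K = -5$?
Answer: $-14339$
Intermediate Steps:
$L{\left(S,d \right)} = -16 - 2 d$ ($L{\left(S,d \right)} = \left(-5 - \left(3 + d\right)\right) \left(-2 + 4\right) = \left(-8 - d\right) 2 = -16 - 2 d$)
$25 \left(6 \cdot 2 + 5\right) L{\left(-5,9 \right)} + 111 = 25 \left(6 \cdot 2 + 5\right) \left(-16 - 18\right) + 111 = 25 \left(12 + 5\right) \left(-16 - 18\right) + 111 = 25 \cdot 17 \left(-34\right) + 111 = 425 \left(-34\right) + 111 = -14450 + 111 = -14339$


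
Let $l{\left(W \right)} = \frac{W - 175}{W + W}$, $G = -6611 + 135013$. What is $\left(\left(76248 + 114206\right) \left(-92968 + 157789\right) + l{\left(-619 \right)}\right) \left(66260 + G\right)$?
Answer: $\frac{1487570835166385866}{619} \approx 2.4032 \cdot 10^{15}$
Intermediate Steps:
$G = 128402$
$l{\left(W \right)} = \frac{-175 + W}{2 W}$
$\left(\left(76248 + 114206\right) \left(-92968 + 157789\right) + l{\left(-619 \right)}\right) \left(66260 + G\right) = \left(\left(76248 + 114206\right) \left(-92968 + 157789\right) + \frac{-175 - 619}{2 \left(-619\right)}\right) \left(66260 + 128402\right) = \left(190454 \cdot 64821 + \frac{1}{2} \left(- \frac{1}{619}\right) \left(-794\right)\right) 194662 = \left(12345418734 + \frac{397}{619}\right) 194662 = \frac{7641814196743}{619} \cdot 194662 = \frac{1487570835166385866}{619}$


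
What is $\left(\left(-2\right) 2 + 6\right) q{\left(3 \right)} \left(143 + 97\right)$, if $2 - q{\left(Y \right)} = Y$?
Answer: $-480$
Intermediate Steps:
$q{\left(Y \right)} = 2 - Y$
$\left(\left(-2\right) 2 + 6\right) q{\left(3 \right)} \left(143 + 97\right) = \left(\left(-2\right) 2 + 6\right) \left(2 - 3\right) \left(143 + 97\right) = \left(-4 + 6\right) \left(2 - 3\right) 240 = 2 \left(-1\right) 240 = \left(-2\right) 240 = -480$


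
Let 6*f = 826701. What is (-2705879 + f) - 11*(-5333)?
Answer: -5018865/2 ≈ -2.5094e+6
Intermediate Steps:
f = 275567/2 (f = (⅙)*826701 = 275567/2 ≈ 1.3778e+5)
(-2705879 + f) - 11*(-5333) = (-2705879 + 275567/2) - 11*(-5333) = -5136191/2 + 58663 = -5018865/2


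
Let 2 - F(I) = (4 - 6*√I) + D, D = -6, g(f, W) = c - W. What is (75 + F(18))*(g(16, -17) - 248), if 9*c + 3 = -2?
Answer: -164636/9 - 4168*√2 ≈ -24187.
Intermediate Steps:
c = -5/9 (c = -⅓ + (⅑)*(-2) = -⅓ - 2/9 = -5/9 ≈ -0.55556)
g(f, W) = -5/9 - W
F(I) = 4 + 6*√I (F(I) = 2 - ((4 - 6*√I) - 6) = 2 - (-2 - 6*√I) = 2 + (2 + 6*√I) = 4 + 6*√I)
(75 + F(18))*(g(16, -17) - 248) = (75 + (4 + 6*√18))*((-5/9 - 1*(-17)) - 248) = (75 + (4 + 6*(3*√2)))*((-5/9 + 17) - 248) = (75 + (4 + 18*√2))*(148/9 - 248) = (79 + 18*√2)*(-2084/9) = -164636/9 - 4168*√2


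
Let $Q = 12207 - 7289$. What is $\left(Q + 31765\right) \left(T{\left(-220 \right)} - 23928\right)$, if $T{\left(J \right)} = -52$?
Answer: $-879658340$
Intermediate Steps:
$Q = 4918$
$\left(Q + 31765\right) \left(T{\left(-220 \right)} - 23928\right) = \left(4918 + 31765\right) \left(-52 - 23928\right) = 36683 \left(-23980\right) = -879658340$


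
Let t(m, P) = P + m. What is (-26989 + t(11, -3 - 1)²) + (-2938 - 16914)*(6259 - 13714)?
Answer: 147969720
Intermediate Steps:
(-26989 + t(11, -3 - 1)²) + (-2938 - 16914)*(6259 - 13714) = (-26989 + ((-3 - 1) + 11)²) + (-2938 - 16914)*(6259 - 13714) = (-26989 + (-4 + 11)²) - 19852*(-7455) = (-26989 + 7²) + 147996660 = (-26989 + 49) + 147996660 = -26940 + 147996660 = 147969720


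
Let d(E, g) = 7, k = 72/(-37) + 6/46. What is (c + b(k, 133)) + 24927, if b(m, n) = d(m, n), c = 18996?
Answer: 43930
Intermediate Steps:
k = -1545/851 (k = 72*(-1/37) + 6*(1/46) = -72/37 + 3/23 = -1545/851 ≈ -1.8155)
b(m, n) = 7
(c + b(k, 133)) + 24927 = (18996 + 7) + 24927 = 19003 + 24927 = 43930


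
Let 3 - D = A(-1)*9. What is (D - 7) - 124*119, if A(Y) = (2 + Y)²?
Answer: -14769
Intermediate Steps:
D = -6 (D = 3 - (2 - 1)²*9 = 3 - 1²*9 = 3 - 9 = -6)
(D - 7) - 124*119 = (-6 - 7) - 124*119 = -13 - 14756 = -14769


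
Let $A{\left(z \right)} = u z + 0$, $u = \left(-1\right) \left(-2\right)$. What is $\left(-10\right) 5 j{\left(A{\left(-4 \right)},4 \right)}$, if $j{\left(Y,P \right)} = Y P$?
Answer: $1600$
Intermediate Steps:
$u = 2$
$A{\left(z \right)} = 2 z$ ($A{\left(z \right)} = 2 z + 0 = 2 z$)
$j{\left(Y,P \right)} = P Y$
$\left(-10\right) 5 j{\left(A{\left(-4 \right)},4 \right)} = \left(-10\right) 5 \cdot 4 \cdot 2 \left(-4\right) = - 50 \cdot 4 \left(-8\right) = \left(-50\right) \left(-32\right) = 1600$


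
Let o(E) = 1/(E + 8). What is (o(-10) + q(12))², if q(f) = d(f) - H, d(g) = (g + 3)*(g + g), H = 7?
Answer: 497025/4 ≈ 1.2426e+5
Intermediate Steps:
d(g) = 2*g*(3 + g) (d(g) = (3 + g)*(2*g) = 2*g*(3 + g))
o(E) = 1/(8 + E)
q(f) = -7 + 2*f*(3 + f) (q(f) = 2*f*(3 + f) - 1*7 = 2*f*(3 + f) - 7 = -7 + 2*f*(3 + f))
(o(-10) + q(12))² = (1/(8 - 10) + (-7 + 2*12*(3 + 12)))² = (1/(-2) + (-7 + 2*12*15))² = (-½ + (-7 + 360))² = (-½ + 353)² = (705/2)² = 497025/4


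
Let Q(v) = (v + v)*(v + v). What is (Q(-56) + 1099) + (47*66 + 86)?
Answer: 16831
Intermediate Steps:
Q(v) = 4*v**2 (Q(v) = (2*v)*(2*v) = 4*v**2)
(Q(-56) + 1099) + (47*66 + 86) = (4*(-56)**2 + 1099) + (47*66 + 86) = (4*3136 + 1099) + (3102 + 86) = (12544 + 1099) + 3188 = 13643 + 3188 = 16831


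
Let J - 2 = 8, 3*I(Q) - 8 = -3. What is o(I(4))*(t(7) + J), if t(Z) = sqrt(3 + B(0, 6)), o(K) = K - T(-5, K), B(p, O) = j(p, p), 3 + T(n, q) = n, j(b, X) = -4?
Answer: 290/3 + 29*I/3 ≈ 96.667 + 9.6667*I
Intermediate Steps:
I(Q) = 5/3 (I(Q) = 8/3 + (1/3)*(-3) = 8/3 - 1 = 5/3)
T(n, q) = -3 + n
J = 10 (J = 2 + 8 = 10)
B(p, O) = -4
o(K) = 8 + K (o(K) = K - (-3 - 5) = K - 1*(-8) = K + 8 = 8 + K)
t(Z) = I (t(Z) = sqrt(3 - 4) = sqrt(-1) = I)
o(I(4))*(t(7) + J) = (8 + 5/3)*(I + 10) = 29*(10 + I)/3 = 290/3 + 29*I/3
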